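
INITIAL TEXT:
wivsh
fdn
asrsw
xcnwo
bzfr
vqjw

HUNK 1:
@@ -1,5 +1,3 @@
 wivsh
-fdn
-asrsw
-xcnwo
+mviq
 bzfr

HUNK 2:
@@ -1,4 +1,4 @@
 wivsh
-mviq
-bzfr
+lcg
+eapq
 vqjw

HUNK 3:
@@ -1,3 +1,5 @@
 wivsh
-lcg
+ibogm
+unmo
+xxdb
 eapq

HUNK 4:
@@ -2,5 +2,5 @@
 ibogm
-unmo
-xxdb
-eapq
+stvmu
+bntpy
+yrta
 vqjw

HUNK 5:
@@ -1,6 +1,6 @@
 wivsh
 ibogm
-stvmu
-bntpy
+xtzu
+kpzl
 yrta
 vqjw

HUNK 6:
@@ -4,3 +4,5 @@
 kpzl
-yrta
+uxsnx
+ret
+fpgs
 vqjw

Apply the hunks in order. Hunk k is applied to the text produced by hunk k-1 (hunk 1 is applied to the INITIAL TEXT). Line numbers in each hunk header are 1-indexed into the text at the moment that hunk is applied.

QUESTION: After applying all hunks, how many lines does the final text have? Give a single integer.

Hunk 1: at line 1 remove [fdn,asrsw,xcnwo] add [mviq] -> 4 lines: wivsh mviq bzfr vqjw
Hunk 2: at line 1 remove [mviq,bzfr] add [lcg,eapq] -> 4 lines: wivsh lcg eapq vqjw
Hunk 3: at line 1 remove [lcg] add [ibogm,unmo,xxdb] -> 6 lines: wivsh ibogm unmo xxdb eapq vqjw
Hunk 4: at line 2 remove [unmo,xxdb,eapq] add [stvmu,bntpy,yrta] -> 6 lines: wivsh ibogm stvmu bntpy yrta vqjw
Hunk 5: at line 1 remove [stvmu,bntpy] add [xtzu,kpzl] -> 6 lines: wivsh ibogm xtzu kpzl yrta vqjw
Hunk 6: at line 4 remove [yrta] add [uxsnx,ret,fpgs] -> 8 lines: wivsh ibogm xtzu kpzl uxsnx ret fpgs vqjw
Final line count: 8

Answer: 8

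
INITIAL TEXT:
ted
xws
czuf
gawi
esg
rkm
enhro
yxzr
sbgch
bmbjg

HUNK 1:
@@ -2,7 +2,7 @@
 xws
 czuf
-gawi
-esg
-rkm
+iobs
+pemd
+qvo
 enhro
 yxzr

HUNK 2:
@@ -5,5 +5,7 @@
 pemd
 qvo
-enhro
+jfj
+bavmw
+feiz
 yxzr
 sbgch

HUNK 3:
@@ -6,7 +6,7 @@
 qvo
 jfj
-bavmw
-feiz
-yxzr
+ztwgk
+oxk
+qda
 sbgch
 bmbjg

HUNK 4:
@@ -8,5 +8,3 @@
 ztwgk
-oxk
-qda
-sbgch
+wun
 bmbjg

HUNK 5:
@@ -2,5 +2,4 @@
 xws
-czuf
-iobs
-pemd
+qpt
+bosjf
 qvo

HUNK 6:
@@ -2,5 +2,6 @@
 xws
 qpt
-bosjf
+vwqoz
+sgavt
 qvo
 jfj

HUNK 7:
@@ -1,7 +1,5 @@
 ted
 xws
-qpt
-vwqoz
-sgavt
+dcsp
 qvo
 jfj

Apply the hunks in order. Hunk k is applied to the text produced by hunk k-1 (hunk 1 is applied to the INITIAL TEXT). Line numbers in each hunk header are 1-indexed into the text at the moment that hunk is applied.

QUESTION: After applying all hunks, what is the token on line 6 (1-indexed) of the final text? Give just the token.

Answer: ztwgk

Derivation:
Hunk 1: at line 2 remove [gawi,esg,rkm] add [iobs,pemd,qvo] -> 10 lines: ted xws czuf iobs pemd qvo enhro yxzr sbgch bmbjg
Hunk 2: at line 5 remove [enhro] add [jfj,bavmw,feiz] -> 12 lines: ted xws czuf iobs pemd qvo jfj bavmw feiz yxzr sbgch bmbjg
Hunk 3: at line 6 remove [bavmw,feiz,yxzr] add [ztwgk,oxk,qda] -> 12 lines: ted xws czuf iobs pemd qvo jfj ztwgk oxk qda sbgch bmbjg
Hunk 4: at line 8 remove [oxk,qda,sbgch] add [wun] -> 10 lines: ted xws czuf iobs pemd qvo jfj ztwgk wun bmbjg
Hunk 5: at line 2 remove [czuf,iobs,pemd] add [qpt,bosjf] -> 9 lines: ted xws qpt bosjf qvo jfj ztwgk wun bmbjg
Hunk 6: at line 2 remove [bosjf] add [vwqoz,sgavt] -> 10 lines: ted xws qpt vwqoz sgavt qvo jfj ztwgk wun bmbjg
Hunk 7: at line 1 remove [qpt,vwqoz,sgavt] add [dcsp] -> 8 lines: ted xws dcsp qvo jfj ztwgk wun bmbjg
Final line 6: ztwgk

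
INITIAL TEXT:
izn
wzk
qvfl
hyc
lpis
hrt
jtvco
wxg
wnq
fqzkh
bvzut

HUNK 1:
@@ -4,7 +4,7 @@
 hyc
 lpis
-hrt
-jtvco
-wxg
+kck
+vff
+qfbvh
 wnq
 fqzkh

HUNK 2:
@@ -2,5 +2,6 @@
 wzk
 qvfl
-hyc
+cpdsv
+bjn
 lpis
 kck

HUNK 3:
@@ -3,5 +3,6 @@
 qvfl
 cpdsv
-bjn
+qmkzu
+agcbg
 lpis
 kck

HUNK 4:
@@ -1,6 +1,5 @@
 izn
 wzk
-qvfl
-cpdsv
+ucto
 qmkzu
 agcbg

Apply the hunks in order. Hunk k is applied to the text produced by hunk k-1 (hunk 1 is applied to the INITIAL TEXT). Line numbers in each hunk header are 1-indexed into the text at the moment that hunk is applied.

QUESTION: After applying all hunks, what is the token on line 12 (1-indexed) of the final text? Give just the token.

Hunk 1: at line 4 remove [hrt,jtvco,wxg] add [kck,vff,qfbvh] -> 11 lines: izn wzk qvfl hyc lpis kck vff qfbvh wnq fqzkh bvzut
Hunk 2: at line 2 remove [hyc] add [cpdsv,bjn] -> 12 lines: izn wzk qvfl cpdsv bjn lpis kck vff qfbvh wnq fqzkh bvzut
Hunk 3: at line 3 remove [bjn] add [qmkzu,agcbg] -> 13 lines: izn wzk qvfl cpdsv qmkzu agcbg lpis kck vff qfbvh wnq fqzkh bvzut
Hunk 4: at line 1 remove [qvfl,cpdsv] add [ucto] -> 12 lines: izn wzk ucto qmkzu agcbg lpis kck vff qfbvh wnq fqzkh bvzut
Final line 12: bvzut

Answer: bvzut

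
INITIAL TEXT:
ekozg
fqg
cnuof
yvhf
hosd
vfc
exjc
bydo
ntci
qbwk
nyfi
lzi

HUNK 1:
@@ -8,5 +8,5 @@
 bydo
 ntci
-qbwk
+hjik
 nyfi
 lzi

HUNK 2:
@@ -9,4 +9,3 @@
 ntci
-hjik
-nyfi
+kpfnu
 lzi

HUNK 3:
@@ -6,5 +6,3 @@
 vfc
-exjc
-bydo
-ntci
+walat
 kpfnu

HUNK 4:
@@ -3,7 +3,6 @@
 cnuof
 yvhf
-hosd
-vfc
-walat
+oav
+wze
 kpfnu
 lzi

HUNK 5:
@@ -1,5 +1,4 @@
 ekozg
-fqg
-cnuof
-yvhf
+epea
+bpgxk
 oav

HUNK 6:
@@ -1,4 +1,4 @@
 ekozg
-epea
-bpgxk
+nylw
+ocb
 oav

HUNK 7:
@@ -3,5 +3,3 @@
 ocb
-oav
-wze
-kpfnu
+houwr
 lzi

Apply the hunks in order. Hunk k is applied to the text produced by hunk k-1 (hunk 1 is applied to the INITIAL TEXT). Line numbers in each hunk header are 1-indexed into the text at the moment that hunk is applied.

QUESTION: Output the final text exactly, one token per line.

Hunk 1: at line 8 remove [qbwk] add [hjik] -> 12 lines: ekozg fqg cnuof yvhf hosd vfc exjc bydo ntci hjik nyfi lzi
Hunk 2: at line 9 remove [hjik,nyfi] add [kpfnu] -> 11 lines: ekozg fqg cnuof yvhf hosd vfc exjc bydo ntci kpfnu lzi
Hunk 3: at line 6 remove [exjc,bydo,ntci] add [walat] -> 9 lines: ekozg fqg cnuof yvhf hosd vfc walat kpfnu lzi
Hunk 4: at line 3 remove [hosd,vfc,walat] add [oav,wze] -> 8 lines: ekozg fqg cnuof yvhf oav wze kpfnu lzi
Hunk 5: at line 1 remove [fqg,cnuof,yvhf] add [epea,bpgxk] -> 7 lines: ekozg epea bpgxk oav wze kpfnu lzi
Hunk 6: at line 1 remove [epea,bpgxk] add [nylw,ocb] -> 7 lines: ekozg nylw ocb oav wze kpfnu lzi
Hunk 7: at line 3 remove [oav,wze,kpfnu] add [houwr] -> 5 lines: ekozg nylw ocb houwr lzi

Answer: ekozg
nylw
ocb
houwr
lzi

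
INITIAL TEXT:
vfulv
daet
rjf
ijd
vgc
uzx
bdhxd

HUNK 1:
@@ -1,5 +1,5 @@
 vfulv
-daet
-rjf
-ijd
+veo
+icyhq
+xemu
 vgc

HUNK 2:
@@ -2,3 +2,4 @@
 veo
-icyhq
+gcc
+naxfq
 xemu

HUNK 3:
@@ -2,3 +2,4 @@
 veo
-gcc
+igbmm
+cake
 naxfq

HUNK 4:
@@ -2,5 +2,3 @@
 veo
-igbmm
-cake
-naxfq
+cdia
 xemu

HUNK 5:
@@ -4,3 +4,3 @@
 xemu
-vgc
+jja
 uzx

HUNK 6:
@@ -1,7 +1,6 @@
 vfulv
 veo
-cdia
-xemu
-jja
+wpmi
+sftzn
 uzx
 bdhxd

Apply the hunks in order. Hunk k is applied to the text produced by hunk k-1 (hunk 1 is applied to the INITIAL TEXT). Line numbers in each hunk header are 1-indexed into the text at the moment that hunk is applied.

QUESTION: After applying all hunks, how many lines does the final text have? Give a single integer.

Hunk 1: at line 1 remove [daet,rjf,ijd] add [veo,icyhq,xemu] -> 7 lines: vfulv veo icyhq xemu vgc uzx bdhxd
Hunk 2: at line 2 remove [icyhq] add [gcc,naxfq] -> 8 lines: vfulv veo gcc naxfq xemu vgc uzx bdhxd
Hunk 3: at line 2 remove [gcc] add [igbmm,cake] -> 9 lines: vfulv veo igbmm cake naxfq xemu vgc uzx bdhxd
Hunk 4: at line 2 remove [igbmm,cake,naxfq] add [cdia] -> 7 lines: vfulv veo cdia xemu vgc uzx bdhxd
Hunk 5: at line 4 remove [vgc] add [jja] -> 7 lines: vfulv veo cdia xemu jja uzx bdhxd
Hunk 6: at line 1 remove [cdia,xemu,jja] add [wpmi,sftzn] -> 6 lines: vfulv veo wpmi sftzn uzx bdhxd
Final line count: 6

Answer: 6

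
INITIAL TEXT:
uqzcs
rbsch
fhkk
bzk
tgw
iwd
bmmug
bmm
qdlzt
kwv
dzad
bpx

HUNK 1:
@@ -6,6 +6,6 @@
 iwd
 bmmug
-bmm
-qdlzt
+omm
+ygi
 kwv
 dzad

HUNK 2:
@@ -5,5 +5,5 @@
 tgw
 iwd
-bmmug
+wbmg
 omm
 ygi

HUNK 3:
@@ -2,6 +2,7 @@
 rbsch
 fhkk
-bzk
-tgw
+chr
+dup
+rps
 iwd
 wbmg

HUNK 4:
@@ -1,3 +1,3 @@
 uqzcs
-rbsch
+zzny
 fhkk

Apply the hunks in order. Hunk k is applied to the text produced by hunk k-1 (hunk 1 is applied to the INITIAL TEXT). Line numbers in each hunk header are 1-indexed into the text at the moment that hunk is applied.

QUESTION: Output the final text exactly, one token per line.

Answer: uqzcs
zzny
fhkk
chr
dup
rps
iwd
wbmg
omm
ygi
kwv
dzad
bpx

Derivation:
Hunk 1: at line 6 remove [bmm,qdlzt] add [omm,ygi] -> 12 lines: uqzcs rbsch fhkk bzk tgw iwd bmmug omm ygi kwv dzad bpx
Hunk 2: at line 5 remove [bmmug] add [wbmg] -> 12 lines: uqzcs rbsch fhkk bzk tgw iwd wbmg omm ygi kwv dzad bpx
Hunk 3: at line 2 remove [bzk,tgw] add [chr,dup,rps] -> 13 lines: uqzcs rbsch fhkk chr dup rps iwd wbmg omm ygi kwv dzad bpx
Hunk 4: at line 1 remove [rbsch] add [zzny] -> 13 lines: uqzcs zzny fhkk chr dup rps iwd wbmg omm ygi kwv dzad bpx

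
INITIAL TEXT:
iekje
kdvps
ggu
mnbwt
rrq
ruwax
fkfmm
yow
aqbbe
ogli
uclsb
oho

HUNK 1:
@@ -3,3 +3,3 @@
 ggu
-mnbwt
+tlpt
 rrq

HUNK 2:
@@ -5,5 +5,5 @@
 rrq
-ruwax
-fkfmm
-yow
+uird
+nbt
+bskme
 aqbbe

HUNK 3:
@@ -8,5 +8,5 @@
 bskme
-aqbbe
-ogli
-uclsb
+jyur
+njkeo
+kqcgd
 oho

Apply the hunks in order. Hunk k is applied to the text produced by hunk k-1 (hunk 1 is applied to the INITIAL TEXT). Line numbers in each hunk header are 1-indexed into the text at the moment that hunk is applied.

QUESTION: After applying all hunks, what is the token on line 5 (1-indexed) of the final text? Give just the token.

Hunk 1: at line 3 remove [mnbwt] add [tlpt] -> 12 lines: iekje kdvps ggu tlpt rrq ruwax fkfmm yow aqbbe ogli uclsb oho
Hunk 2: at line 5 remove [ruwax,fkfmm,yow] add [uird,nbt,bskme] -> 12 lines: iekje kdvps ggu tlpt rrq uird nbt bskme aqbbe ogli uclsb oho
Hunk 3: at line 8 remove [aqbbe,ogli,uclsb] add [jyur,njkeo,kqcgd] -> 12 lines: iekje kdvps ggu tlpt rrq uird nbt bskme jyur njkeo kqcgd oho
Final line 5: rrq

Answer: rrq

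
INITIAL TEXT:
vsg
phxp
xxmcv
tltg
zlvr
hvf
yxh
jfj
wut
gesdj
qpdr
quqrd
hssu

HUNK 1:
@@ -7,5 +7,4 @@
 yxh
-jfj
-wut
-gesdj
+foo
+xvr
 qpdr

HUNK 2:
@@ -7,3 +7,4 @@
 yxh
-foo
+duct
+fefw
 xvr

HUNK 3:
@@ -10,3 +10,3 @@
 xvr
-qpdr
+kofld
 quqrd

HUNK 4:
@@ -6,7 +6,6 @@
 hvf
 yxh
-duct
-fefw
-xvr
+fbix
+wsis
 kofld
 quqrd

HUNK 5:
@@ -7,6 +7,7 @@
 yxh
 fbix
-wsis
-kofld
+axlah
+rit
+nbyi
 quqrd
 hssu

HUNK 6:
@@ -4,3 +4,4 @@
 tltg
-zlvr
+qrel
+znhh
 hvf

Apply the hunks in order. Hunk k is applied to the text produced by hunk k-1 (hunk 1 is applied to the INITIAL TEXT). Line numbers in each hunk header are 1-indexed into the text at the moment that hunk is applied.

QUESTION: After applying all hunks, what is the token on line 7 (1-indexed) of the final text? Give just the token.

Answer: hvf

Derivation:
Hunk 1: at line 7 remove [jfj,wut,gesdj] add [foo,xvr] -> 12 lines: vsg phxp xxmcv tltg zlvr hvf yxh foo xvr qpdr quqrd hssu
Hunk 2: at line 7 remove [foo] add [duct,fefw] -> 13 lines: vsg phxp xxmcv tltg zlvr hvf yxh duct fefw xvr qpdr quqrd hssu
Hunk 3: at line 10 remove [qpdr] add [kofld] -> 13 lines: vsg phxp xxmcv tltg zlvr hvf yxh duct fefw xvr kofld quqrd hssu
Hunk 4: at line 6 remove [duct,fefw,xvr] add [fbix,wsis] -> 12 lines: vsg phxp xxmcv tltg zlvr hvf yxh fbix wsis kofld quqrd hssu
Hunk 5: at line 7 remove [wsis,kofld] add [axlah,rit,nbyi] -> 13 lines: vsg phxp xxmcv tltg zlvr hvf yxh fbix axlah rit nbyi quqrd hssu
Hunk 6: at line 4 remove [zlvr] add [qrel,znhh] -> 14 lines: vsg phxp xxmcv tltg qrel znhh hvf yxh fbix axlah rit nbyi quqrd hssu
Final line 7: hvf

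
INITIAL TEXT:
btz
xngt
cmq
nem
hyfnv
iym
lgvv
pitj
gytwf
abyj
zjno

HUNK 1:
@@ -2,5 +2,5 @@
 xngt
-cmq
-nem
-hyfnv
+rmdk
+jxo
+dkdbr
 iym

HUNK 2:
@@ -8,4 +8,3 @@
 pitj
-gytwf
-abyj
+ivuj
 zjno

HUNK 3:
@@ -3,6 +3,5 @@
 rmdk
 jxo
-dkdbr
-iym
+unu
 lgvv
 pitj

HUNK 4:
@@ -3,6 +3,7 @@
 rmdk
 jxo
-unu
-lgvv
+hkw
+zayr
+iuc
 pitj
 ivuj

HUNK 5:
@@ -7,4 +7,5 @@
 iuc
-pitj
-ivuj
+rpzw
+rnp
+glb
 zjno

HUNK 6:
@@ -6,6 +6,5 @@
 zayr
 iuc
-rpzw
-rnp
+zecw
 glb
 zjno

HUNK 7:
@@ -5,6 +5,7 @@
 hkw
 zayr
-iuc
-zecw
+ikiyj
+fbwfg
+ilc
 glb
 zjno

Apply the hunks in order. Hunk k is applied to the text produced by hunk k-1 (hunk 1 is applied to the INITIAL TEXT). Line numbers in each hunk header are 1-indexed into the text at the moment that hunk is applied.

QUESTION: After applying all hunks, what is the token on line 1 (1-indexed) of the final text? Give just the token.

Hunk 1: at line 2 remove [cmq,nem,hyfnv] add [rmdk,jxo,dkdbr] -> 11 lines: btz xngt rmdk jxo dkdbr iym lgvv pitj gytwf abyj zjno
Hunk 2: at line 8 remove [gytwf,abyj] add [ivuj] -> 10 lines: btz xngt rmdk jxo dkdbr iym lgvv pitj ivuj zjno
Hunk 3: at line 3 remove [dkdbr,iym] add [unu] -> 9 lines: btz xngt rmdk jxo unu lgvv pitj ivuj zjno
Hunk 4: at line 3 remove [unu,lgvv] add [hkw,zayr,iuc] -> 10 lines: btz xngt rmdk jxo hkw zayr iuc pitj ivuj zjno
Hunk 5: at line 7 remove [pitj,ivuj] add [rpzw,rnp,glb] -> 11 lines: btz xngt rmdk jxo hkw zayr iuc rpzw rnp glb zjno
Hunk 6: at line 6 remove [rpzw,rnp] add [zecw] -> 10 lines: btz xngt rmdk jxo hkw zayr iuc zecw glb zjno
Hunk 7: at line 5 remove [iuc,zecw] add [ikiyj,fbwfg,ilc] -> 11 lines: btz xngt rmdk jxo hkw zayr ikiyj fbwfg ilc glb zjno
Final line 1: btz

Answer: btz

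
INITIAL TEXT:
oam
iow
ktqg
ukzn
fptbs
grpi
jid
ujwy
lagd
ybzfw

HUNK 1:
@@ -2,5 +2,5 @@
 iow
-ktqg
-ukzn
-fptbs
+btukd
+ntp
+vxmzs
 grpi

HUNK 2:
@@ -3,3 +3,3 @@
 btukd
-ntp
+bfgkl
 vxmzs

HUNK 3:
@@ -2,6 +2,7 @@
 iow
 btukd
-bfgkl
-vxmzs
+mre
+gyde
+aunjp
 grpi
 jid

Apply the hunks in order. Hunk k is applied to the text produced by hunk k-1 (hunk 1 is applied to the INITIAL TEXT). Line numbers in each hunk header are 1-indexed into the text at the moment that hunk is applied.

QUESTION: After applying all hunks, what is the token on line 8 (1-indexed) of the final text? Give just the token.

Answer: jid

Derivation:
Hunk 1: at line 2 remove [ktqg,ukzn,fptbs] add [btukd,ntp,vxmzs] -> 10 lines: oam iow btukd ntp vxmzs grpi jid ujwy lagd ybzfw
Hunk 2: at line 3 remove [ntp] add [bfgkl] -> 10 lines: oam iow btukd bfgkl vxmzs grpi jid ujwy lagd ybzfw
Hunk 3: at line 2 remove [bfgkl,vxmzs] add [mre,gyde,aunjp] -> 11 lines: oam iow btukd mre gyde aunjp grpi jid ujwy lagd ybzfw
Final line 8: jid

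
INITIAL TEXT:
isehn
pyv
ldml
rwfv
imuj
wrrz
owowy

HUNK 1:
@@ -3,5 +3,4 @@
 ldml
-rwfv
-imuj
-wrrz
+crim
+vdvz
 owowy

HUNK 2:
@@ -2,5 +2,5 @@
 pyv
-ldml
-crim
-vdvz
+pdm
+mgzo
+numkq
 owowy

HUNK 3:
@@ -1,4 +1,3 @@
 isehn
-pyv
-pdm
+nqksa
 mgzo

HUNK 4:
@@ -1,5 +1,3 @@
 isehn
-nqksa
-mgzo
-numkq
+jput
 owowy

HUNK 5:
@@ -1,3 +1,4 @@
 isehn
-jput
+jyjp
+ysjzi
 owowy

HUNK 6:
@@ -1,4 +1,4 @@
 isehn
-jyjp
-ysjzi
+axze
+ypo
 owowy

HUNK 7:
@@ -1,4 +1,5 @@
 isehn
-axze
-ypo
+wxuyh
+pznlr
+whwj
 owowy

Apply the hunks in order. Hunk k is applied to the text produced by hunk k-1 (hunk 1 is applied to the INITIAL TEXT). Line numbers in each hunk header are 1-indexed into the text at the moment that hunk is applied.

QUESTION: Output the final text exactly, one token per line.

Hunk 1: at line 3 remove [rwfv,imuj,wrrz] add [crim,vdvz] -> 6 lines: isehn pyv ldml crim vdvz owowy
Hunk 2: at line 2 remove [ldml,crim,vdvz] add [pdm,mgzo,numkq] -> 6 lines: isehn pyv pdm mgzo numkq owowy
Hunk 3: at line 1 remove [pyv,pdm] add [nqksa] -> 5 lines: isehn nqksa mgzo numkq owowy
Hunk 4: at line 1 remove [nqksa,mgzo,numkq] add [jput] -> 3 lines: isehn jput owowy
Hunk 5: at line 1 remove [jput] add [jyjp,ysjzi] -> 4 lines: isehn jyjp ysjzi owowy
Hunk 6: at line 1 remove [jyjp,ysjzi] add [axze,ypo] -> 4 lines: isehn axze ypo owowy
Hunk 7: at line 1 remove [axze,ypo] add [wxuyh,pznlr,whwj] -> 5 lines: isehn wxuyh pznlr whwj owowy

Answer: isehn
wxuyh
pznlr
whwj
owowy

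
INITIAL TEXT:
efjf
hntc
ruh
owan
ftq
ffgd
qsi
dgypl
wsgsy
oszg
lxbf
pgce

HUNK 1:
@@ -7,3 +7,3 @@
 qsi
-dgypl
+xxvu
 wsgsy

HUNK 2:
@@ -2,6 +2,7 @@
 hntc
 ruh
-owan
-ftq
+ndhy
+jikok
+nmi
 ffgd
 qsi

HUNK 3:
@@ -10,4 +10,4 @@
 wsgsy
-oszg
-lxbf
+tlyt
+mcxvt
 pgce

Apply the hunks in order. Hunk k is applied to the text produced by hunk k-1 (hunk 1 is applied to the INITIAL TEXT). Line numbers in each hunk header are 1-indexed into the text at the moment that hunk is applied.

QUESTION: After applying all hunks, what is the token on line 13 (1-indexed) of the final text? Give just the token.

Answer: pgce

Derivation:
Hunk 1: at line 7 remove [dgypl] add [xxvu] -> 12 lines: efjf hntc ruh owan ftq ffgd qsi xxvu wsgsy oszg lxbf pgce
Hunk 2: at line 2 remove [owan,ftq] add [ndhy,jikok,nmi] -> 13 lines: efjf hntc ruh ndhy jikok nmi ffgd qsi xxvu wsgsy oszg lxbf pgce
Hunk 3: at line 10 remove [oszg,lxbf] add [tlyt,mcxvt] -> 13 lines: efjf hntc ruh ndhy jikok nmi ffgd qsi xxvu wsgsy tlyt mcxvt pgce
Final line 13: pgce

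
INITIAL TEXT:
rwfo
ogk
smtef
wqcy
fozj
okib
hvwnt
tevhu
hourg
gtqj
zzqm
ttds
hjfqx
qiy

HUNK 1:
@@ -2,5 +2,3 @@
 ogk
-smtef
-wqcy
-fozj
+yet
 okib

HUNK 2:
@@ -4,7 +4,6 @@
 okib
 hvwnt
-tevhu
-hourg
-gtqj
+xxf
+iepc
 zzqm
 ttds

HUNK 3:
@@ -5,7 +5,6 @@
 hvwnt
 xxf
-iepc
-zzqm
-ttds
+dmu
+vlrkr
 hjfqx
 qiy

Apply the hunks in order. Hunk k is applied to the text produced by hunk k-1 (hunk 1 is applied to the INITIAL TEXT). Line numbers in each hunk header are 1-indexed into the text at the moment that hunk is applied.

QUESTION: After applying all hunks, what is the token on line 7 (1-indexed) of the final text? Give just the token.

Hunk 1: at line 2 remove [smtef,wqcy,fozj] add [yet] -> 12 lines: rwfo ogk yet okib hvwnt tevhu hourg gtqj zzqm ttds hjfqx qiy
Hunk 2: at line 4 remove [tevhu,hourg,gtqj] add [xxf,iepc] -> 11 lines: rwfo ogk yet okib hvwnt xxf iepc zzqm ttds hjfqx qiy
Hunk 3: at line 5 remove [iepc,zzqm,ttds] add [dmu,vlrkr] -> 10 lines: rwfo ogk yet okib hvwnt xxf dmu vlrkr hjfqx qiy
Final line 7: dmu

Answer: dmu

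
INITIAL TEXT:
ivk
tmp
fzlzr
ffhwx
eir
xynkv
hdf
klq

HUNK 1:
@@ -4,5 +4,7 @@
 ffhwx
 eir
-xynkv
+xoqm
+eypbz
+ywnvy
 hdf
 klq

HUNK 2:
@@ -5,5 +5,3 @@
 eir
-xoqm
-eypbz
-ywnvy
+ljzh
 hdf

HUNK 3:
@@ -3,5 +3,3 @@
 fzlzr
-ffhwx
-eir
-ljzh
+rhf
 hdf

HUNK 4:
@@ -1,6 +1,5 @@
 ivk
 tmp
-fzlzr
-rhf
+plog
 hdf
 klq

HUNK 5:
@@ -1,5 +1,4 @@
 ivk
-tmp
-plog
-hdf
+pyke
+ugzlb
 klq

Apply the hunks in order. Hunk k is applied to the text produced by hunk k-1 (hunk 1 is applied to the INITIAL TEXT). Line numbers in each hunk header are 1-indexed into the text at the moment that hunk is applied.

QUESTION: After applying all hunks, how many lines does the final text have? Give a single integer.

Hunk 1: at line 4 remove [xynkv] add [xoqm,eypbz,ywnvy] -> 10 lines: ivk tmp fzlzr ffhwx eir xoqm eypbz ywnvy hdf klq
Hunk 2: at line 5 remove [xoqm,eypbz,ywnvy] add [ljzh] -> 8 lines: ivk tmp fzlzr ffhwx eir ljzh hdf klq
Hunk 3: at line 3 remove [ffhwx,eir,ljzh] add [rhf] -> 6 lines: ivk tmp fzlzr rhf hdf klq
Hunk 4: at line 1 remove [fzlzr,rhf] add [plog] -> 5 lines: ivk tmp plog hdf klq
Hunk 5: at line 1 remove [tmp,plog,hdf] add [pyke,ugzlb] -> 4 lines: ivk pyke ugzlb klq
Final line count: 4

Answer: 4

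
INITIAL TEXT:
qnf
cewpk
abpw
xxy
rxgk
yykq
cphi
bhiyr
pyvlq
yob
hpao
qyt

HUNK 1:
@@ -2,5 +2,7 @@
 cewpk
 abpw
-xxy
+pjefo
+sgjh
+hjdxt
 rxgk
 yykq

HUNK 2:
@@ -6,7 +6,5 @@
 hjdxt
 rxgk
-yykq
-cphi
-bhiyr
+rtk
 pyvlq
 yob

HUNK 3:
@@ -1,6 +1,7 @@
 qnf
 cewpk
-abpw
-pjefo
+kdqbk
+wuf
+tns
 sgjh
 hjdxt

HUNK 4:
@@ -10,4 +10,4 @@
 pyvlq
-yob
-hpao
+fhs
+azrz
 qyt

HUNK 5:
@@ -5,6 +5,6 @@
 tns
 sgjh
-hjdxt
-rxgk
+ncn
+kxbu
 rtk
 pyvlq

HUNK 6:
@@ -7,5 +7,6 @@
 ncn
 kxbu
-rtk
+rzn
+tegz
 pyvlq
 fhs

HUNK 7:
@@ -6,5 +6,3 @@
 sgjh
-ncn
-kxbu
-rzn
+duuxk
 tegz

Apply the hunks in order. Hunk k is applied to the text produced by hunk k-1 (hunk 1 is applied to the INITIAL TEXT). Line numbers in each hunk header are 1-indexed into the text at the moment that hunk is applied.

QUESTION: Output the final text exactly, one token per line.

Hunk 1: at line 2 remove [xxy] add [pjefo,sgjh,hjdxt] -> 14 lines: qnf cewpk abpw pjefo sgjh hjdxt rxgk yykq cphi bhiyr pyvlq yob hpao qyt
Hunk 2: at line 6 remove [yykq,cphi,bhiyr] add [rtk] -> 12 lines: qnf cewpk abpw pjefo sgjh hjdxt rxgk rtk pyvlq yob hpao qyt
Hunk 3: at line 1 remove [abpw,pjefo] add [kdqbk,wuf,tns] -> 13 lines: qnf cewpk kdqbk wuf tns sgjh hjdxt rxgk rtk pyvlq yob hpao qyt
Hunk 4: at line 10 remove [yob,hpao] add [fhs,azrz] -> 13 lines: qnf cewpk kdqbk wuf tns sgjh hjdxt rxgk rtk pyvlq fhs azrz qyt
Hunk 5: at line 5 remove [hjdxt,rxgk] add [ncn,kxbu] -> 13 lines: qnf cewpk kdqbk wuf tns sgjh ncn kxbu rtk pyvlq fhs azrz qyt
Hunk 6: at line 7 remove [rtk] add [rzn,tegz] -> 14 lines: qnf cewpk kdqbk wuf tns sgjh ncn kxbu rzn tegz pyvlq fhs azrz qyt
Hunk 7: at line 6 remove [ncn,kxbu,rzn] add [duuxk] -> 12 lines: qnf cewpk kdqbk wuf tns sgjh duuxk tegz pyvlq fhs azrz qyt

Answer: qnf
cewpk
kdqbk
wuf
tns
sgjh
duuxk
tegz
pyvlq
fhs
azrz
qyt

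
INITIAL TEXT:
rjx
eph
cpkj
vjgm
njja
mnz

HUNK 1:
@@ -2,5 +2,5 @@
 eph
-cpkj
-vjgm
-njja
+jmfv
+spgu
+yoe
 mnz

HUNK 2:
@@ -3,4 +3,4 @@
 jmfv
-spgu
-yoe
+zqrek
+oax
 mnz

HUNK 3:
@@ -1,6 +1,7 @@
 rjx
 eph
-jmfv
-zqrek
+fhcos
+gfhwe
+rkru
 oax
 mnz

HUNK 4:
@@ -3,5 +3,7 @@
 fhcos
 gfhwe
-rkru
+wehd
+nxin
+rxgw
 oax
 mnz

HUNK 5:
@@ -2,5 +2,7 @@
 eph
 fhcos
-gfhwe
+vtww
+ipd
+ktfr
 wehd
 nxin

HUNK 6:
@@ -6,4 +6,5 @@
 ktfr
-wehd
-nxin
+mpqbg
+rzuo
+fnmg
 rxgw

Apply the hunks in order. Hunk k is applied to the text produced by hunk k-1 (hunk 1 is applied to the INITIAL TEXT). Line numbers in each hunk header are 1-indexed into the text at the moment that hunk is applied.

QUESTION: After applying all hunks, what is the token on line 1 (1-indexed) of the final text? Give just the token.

Answer: rjx

Derivation:
Hunk 1: at line 2 remove [cpkj,vjgm,njja] add [jmfv,spgu,yoe] -> 6 lines: rjx eph jmfv spgu yoe mnz
Hunk 2: at line 3 remove [spgu,yoe] add [zqrek,oax] -> 6 lines: rjx eph jmfv zqrek oax mnz
Hunk 3: at line 1 remove [jmfv,zqrek] add [fhcos,gfhwe,rkru] -> 7 lines: rjx eph fhcos gfhwe rkru oax mnz
Hunk 4: at line 3 remove [rkru] add [wehd,nxin,rxgw] -> 9 lines: rjx eph fhcos gfhwe wehd nxin rxgw oax mnz
Hunk 5: at line 2 remove [gfhwe] add [vtww,ipd,ktfr] -> 11 lines: rjx eph fhcos vtww ipd ktfr wehd nxin rxgw oax mnz
Hunk 6: at line 6 remove [wehd,nxin] add [mpqbg,rzuo,fnmg] -> 12 lines: rjx eph fhcos vtww ipd ktfr mpqbg rzuo fnmg rxgw oax mnz
Final line 1: rjx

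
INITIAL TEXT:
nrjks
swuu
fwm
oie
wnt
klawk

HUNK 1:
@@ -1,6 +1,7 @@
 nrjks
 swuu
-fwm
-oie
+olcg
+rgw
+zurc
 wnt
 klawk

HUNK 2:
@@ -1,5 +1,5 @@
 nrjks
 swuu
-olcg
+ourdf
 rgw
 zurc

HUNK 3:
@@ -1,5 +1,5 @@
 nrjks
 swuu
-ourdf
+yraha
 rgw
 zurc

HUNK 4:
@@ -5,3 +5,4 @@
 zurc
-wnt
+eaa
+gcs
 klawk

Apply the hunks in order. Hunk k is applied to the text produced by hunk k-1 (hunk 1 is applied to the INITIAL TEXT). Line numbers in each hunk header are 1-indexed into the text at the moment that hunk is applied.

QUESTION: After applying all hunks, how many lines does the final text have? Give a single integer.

Hunk 1: at line 1 remove [fwm,oie] add [olcg,rgw,zurc] -> 7 lines: nrjks swuu olcg rgw zurc wnt klawk
Hunk 2: at line 1 remove [olcg] add [ourdf] -> 7 lines: nrjks swuu ourdf rgw zurc wnt klawk
Hunk 3: at line 1 remove [ourdf] add [yraha] -> 7 lines: nrjks swuu yraha rgw zurc wnt klawk
Hunk 4: at line 5 remove [wnt] add [eaa,gcs] -> 8 lines: nrjks swuu yraha rgw zurc eaa gcs klawk
Final line count: 8

Answer: 8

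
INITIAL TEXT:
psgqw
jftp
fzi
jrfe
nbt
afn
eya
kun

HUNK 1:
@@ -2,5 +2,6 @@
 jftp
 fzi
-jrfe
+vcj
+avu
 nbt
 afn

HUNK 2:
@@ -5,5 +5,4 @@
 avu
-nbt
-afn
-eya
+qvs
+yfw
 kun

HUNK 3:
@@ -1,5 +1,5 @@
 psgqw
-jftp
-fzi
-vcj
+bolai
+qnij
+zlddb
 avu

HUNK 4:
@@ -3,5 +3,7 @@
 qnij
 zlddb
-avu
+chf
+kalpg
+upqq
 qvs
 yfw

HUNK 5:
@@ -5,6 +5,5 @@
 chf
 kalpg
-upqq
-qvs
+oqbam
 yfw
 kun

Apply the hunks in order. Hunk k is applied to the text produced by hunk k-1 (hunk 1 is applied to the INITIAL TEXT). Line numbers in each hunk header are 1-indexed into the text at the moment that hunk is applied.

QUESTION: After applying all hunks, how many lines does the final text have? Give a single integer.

Answer: 9

Derivation:
Hunk 1: at line 2 remove [jrfe] add [vcj,avu] -> 9 lines: psgqw jftp fzi vcj avu nbt afn eya kun
Hunk 2: at line 5 remove [nbt,afn,eya] add [qvs,yfw] -> 8 lines: psgqw jftp fzi vcj avu qvs yfw kun
Hunk 3: at line 1 remove [jftp,fzi,vcj] add [bolai,qnij,zlddb] -> 8 lines: psgqw bolai qnij zlddb avu qvs yfw kun
Hunk 4: at line 3 remove [avu] add [chf,kalpg,upqq] -> 10 lines: psgqw bolai qnij zlddb chf kalpg upqq qvs yfw kun
Hunk 5: at line 5 remove [upqq,qvs] add [oqbam] -> 9 lines: psgqw bolai qnij zlddb chf kalpg oqbam yfw kun
Final line count: 9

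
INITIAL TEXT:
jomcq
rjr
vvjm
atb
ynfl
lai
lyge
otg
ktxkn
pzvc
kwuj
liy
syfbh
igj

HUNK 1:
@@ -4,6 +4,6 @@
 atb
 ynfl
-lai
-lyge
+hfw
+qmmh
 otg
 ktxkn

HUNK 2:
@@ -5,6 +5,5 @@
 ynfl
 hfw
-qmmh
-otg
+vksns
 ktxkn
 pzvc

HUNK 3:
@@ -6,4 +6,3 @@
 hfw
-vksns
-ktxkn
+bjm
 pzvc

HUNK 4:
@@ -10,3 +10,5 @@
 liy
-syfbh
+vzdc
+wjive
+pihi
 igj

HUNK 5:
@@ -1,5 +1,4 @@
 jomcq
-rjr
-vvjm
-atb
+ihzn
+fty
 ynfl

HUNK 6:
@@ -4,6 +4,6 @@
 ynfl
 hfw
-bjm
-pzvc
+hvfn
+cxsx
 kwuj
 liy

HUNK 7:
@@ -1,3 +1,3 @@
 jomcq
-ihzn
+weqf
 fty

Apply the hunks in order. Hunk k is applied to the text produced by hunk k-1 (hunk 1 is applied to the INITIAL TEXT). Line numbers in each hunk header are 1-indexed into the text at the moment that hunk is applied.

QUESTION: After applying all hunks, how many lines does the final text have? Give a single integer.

Answer: 13

Derivation:
Hunk 1: at line 4 remove [lai,lyge] add [hfw,qmmh] -> 14 lines: jomcq rjr vvjm atb ynfl hfw qmmh otg ktxkn pzvc kwuj liy syfbh igj
Hunk 2: at line 5 remove [qmmh,otg] add [vksns] -> 13 lines: jomcq rjr vvjm atb ynfl hfw vksns ktxkn pzvc kwuj liy syfbh igj
Hunk 3: at line 6 remove [vksns,ktxkn] add [bjm] -> 12 lines: jomcq rjr vvjm atb ynfl hfw bjm pzvc kwuj liy syfbh igj
Hunk 4: at line 10 remove [syfbh] add [vzdc,wjive,pihi] -> 14 lines: jomcq rjr vvjm atb ynfl hfw bjm pzvc kwuj liy vzdc wjive pihi igj
Hunk 5: at line 1 remove [rjr,vvjm,atb] add [ihzn,fty] -> 13 lines: jomcq ihzn fty ynfl hfw bjm pzvc kwuj liy vzdc wjive pihi igj
Hunk 6: at line 4 remove [bjm,pzvc] add [hvfn,cxsx] -> 13 lines: jomcq ihzn fty ynfl hfw hvfn cxsx kwuj liy vzdc wjive pihi igj
Hunk 7: at line 1 remove [ihzn] add [weqf] -> 13 lines: jomcq weqf fty ynfl hfw hvfn cxsx kwuj liy vzdc wjive pihi igj
Final line count: 13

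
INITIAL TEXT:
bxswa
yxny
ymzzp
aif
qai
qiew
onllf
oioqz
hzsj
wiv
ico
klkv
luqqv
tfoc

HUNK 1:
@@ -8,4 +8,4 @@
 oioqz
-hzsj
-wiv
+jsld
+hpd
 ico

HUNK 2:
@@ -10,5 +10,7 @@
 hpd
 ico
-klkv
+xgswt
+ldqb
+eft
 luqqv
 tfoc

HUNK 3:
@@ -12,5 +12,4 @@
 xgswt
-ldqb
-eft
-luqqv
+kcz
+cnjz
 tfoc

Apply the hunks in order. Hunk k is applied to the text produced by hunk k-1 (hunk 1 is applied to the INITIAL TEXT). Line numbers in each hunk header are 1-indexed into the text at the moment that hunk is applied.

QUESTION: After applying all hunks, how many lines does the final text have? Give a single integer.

Hunk 1: at line 8 remove [hzsj,wiv] add [jsld,hpd] -> 14 lines: bxswa yxny ymzzp aif qai qiew onllf oioqz jsld hpd ico klkv luqqv tfoc
Hunk 2: at line 10 remove [klkv] add [xgswt,ldqb,eft] -> 16 lines: bxswa yxny ymzzp aif qai qiew onllf oioqz jsld hpd ico xgswt ldqb eft luqqv tfoc
Hunk 3: at line 12 remove [ldqb,eft,luqqv] add [kcz,cnjz] -> 15 lines: bxswa yxny ymzzp aif qai qiew onllf oioqz jsld hpd ico xgswt kcz cnjz tfoc
Final line count: 15

Answer: 15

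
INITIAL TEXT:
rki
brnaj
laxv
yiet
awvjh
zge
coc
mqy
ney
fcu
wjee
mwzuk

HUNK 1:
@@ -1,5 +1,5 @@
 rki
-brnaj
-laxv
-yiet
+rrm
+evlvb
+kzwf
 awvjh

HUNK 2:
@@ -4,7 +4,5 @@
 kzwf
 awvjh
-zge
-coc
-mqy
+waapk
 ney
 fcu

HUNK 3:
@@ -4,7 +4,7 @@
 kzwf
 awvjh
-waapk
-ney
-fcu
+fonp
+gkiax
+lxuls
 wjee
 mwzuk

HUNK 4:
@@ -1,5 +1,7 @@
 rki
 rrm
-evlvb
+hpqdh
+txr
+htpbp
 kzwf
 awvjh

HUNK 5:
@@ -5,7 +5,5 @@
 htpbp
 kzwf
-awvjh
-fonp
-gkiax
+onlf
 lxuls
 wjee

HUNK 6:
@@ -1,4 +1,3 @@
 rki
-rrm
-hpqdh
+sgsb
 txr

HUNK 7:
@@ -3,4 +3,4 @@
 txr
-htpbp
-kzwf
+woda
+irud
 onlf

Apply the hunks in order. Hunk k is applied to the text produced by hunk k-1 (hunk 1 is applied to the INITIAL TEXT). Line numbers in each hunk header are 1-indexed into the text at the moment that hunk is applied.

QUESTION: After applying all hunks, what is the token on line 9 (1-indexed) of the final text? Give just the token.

Hunk 1: at line 1 remove [brnaj,laxv,yiet] add [rrm,evlvb,kzwf] -> 12 lines: rki rrm evlvb kzwf awvjh zge coc mqy ney fcu wjee mwzuk
Hunk 2: at line 4 remove [zge,coc,mqy] add [waapk] -> 10 lines: rki rrm evlvb kzwf awvjh waapk ney fcu wjee mwzuk
Hunk 3: at line 4 remove [waapk,ney,fcu] add [fonp,gkiax,lxuls] -> 10 lines: rki rrm evlvb kzwf awvjh fonp gkiax lxuls wjee mwzuk
Hunk 4: at line 1 remove [evlvb] add [hpqdh,txr,htpbp] -> 12 lines: rki rrm hpqdh txr htpbp kzwf awvjh fonp gkiax lxuls wjee mwzuk
Hunk 5: at line 5 remove [awvjh,fonp,gkiax] add [onlf] -> 10 lines: rki rrm hpqdh txr htpbp kzwf onlf lxuls wjee mwzuk
Hunk 6: at line 1 remove [rrm,hpqdh] add [sgsb] -> 9 lines: rki sgsb txr htpbp kzwf onlf lxuls wjee mwzuk
Hunk 7: at line 3 remove [htpbp,kzwf] add [woda,irud] -> 9 lines: rki sgsb txr woda irud onlf lxuls wjee mwzuk
Final line 9: mwzuk

Answer: mwzuk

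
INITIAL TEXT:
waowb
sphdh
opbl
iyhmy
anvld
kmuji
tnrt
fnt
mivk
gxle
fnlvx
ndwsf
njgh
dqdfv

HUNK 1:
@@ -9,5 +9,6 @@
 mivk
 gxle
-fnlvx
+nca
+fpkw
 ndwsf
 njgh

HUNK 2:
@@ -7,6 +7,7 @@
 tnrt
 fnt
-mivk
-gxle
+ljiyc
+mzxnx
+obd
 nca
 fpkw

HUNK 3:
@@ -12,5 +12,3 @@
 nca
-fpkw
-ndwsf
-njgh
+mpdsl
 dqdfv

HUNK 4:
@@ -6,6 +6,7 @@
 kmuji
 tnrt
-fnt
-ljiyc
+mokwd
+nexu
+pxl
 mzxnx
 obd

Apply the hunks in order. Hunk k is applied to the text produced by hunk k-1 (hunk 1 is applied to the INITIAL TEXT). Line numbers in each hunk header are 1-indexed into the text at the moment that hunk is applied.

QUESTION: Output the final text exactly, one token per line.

Hunk 1: at line 9 remove [fnlvx] add [nca,fpkw] -> 15 lines: waowb sphdh opbl iyhmy anvld kmuji tnrt fnt mivk gxle nca fpkw ndwsf njgh dqdfv
Hunk 2: at line 7 remove [mivk,gxle] add [ljiyc,mzxnx,obd] -> 16 lines: waowb sphdh opbl iyhmy anvld kmuji tnrt fnt ljiyc mzxnx obd nca fpkw ndwsf njgh dqdfv
Hunk 3: at line 12 remove [fpkw,ndwsf,njgh] add [mpdsl] -> 14 lines: waowb sphdh opbl iyhmy anvld kmuji tnrt fnt ljiyc mzxnx obd nca mpdsl dqdfv
Hunk 4: at line 6 remove [fnt,ljiyc] add [mokwd,nexu,pxl] -> 15 lines: waowb sphdh opbl iyhmy anvld kmuji tnrt mokwd nexu pxl mzxnx obd nca mpdsl dqdfv

Answer: waowb
sphdh
opbl
iyhmy
anvld
kmuji
tnrt
mokwd
nexu
pxl
mzxnx
obd
nca
mpdsl
dqdfv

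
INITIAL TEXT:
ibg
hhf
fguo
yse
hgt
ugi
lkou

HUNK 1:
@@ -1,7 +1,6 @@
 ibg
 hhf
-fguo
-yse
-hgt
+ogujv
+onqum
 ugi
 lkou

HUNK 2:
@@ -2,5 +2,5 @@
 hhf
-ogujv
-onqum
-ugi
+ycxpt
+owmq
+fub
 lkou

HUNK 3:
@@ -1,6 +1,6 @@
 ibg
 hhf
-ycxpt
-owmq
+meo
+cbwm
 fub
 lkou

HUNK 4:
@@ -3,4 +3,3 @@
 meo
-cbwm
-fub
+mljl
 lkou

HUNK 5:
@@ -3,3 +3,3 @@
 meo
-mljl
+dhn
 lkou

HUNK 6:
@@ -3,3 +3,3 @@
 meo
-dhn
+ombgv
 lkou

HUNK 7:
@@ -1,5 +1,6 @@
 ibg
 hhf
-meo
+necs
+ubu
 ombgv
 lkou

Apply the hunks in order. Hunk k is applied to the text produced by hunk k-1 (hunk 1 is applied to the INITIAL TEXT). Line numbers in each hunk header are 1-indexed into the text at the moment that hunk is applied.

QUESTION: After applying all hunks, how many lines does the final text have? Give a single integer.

Answer: 6

Derivation:
Hunk 1: at line 1 remove [fguo,yse,hgt] add [ogujv,onqum] -> 6 lines: ibg hhf ogujv onqum ugi lkou
Hunk 2: at line 2 remove [ogujv,onqum,ugi] add [ycxpt,owmq,fub] -> 6 lines: ibg hhf ycxpt owmq fub lkou
Hunk 3: at line 1 remove [ycxpt,owmq] add [meo,cbwm] -> 6 lines: ibg hhf meo cbwm fub lkou
Hunk 4: at line 3 remove [cbwm,fub] add [mljl] -> 5 lines: ibg hhf meo mljl lkou
Hunk 5: at line 3 remove [mljl] add [dhn] -> 5 lines: ibg hhf meo dhn lkou
Hunk 6: at line 3 remove [dhn] add [ombgv] -> 5 lines: ibg hhf meo ombgv lkou
Hunk 7: at line 1 remove [meo] add [necs,ubu] -> 6 lines: ibg hhf necs ubu ombgv lkou
Final line count: 6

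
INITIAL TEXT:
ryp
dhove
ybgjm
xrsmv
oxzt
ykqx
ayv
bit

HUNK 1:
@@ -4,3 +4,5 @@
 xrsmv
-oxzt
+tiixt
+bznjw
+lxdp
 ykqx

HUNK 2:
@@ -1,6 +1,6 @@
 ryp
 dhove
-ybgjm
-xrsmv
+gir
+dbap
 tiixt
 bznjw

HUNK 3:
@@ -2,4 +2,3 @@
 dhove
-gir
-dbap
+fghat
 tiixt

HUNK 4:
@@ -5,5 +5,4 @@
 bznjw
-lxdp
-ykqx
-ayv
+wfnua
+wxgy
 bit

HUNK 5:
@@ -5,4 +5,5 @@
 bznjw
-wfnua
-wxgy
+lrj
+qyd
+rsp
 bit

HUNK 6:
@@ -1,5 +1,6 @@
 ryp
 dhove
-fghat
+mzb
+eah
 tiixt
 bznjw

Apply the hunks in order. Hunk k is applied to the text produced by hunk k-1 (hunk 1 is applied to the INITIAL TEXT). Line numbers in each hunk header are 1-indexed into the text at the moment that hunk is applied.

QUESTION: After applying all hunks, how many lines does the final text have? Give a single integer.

Hunk 1: at line 4 remove [oxzt] add [tiixt,bznjw,lxdp] -> 10 lines: ryp dhove ybgjm xrsmv tiixt bznjw lxdp ykqx ayv bit
Hunk 2: at line 1 remove [ybgjm,xrsmv] add [gir,dbap] -> 10 lines: ryp dhove gir dbap tiixt bznjw lxdp ykqx ayv bit
Hunk 3: at line 2 remove [gir,dbap] add [fghat] -> 9 lines: ryp dhove fghat tiixt bznjw lxdp ykqx ayv bit
Hunk 4: at line 5 remove [lxdp,ykqx,ayv] add [wfnua,wxgy] -> 8 lines: ryp dhove fghat tiixt bznjw wfnua wxgy bit
Hunk 5: at line 5 remove [wfnua,wxgy] add [lrj,qyd,rsp] -> 9 lines: ryp dhove fghat tiixt bznjw lrj qyd rsp bit
Hunk 6: at line 1 remove [fghat] add [mzb,eah] -> 10 lines: ryp dhove mzb eah tiixt bznjw lrj qyd rsp bit
Final line count: 10

Answer: 10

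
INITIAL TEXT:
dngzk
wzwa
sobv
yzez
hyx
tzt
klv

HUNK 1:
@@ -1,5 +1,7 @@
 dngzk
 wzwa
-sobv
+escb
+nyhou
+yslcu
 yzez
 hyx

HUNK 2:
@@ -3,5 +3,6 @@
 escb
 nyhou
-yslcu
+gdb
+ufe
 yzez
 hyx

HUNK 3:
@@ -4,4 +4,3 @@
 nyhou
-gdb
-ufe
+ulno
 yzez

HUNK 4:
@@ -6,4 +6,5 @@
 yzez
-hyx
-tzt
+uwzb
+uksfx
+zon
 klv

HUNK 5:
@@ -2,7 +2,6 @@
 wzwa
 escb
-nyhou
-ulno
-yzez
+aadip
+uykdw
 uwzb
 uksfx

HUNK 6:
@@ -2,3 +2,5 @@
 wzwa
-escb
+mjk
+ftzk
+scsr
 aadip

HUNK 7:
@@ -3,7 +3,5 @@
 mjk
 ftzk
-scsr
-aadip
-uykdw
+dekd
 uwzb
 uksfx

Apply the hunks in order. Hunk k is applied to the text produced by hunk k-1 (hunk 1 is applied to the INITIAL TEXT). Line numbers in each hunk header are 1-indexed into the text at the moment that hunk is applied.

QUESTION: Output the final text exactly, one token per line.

Answer: dngzk
wzwa
mjk
ftzk
dekd
uwzb
uksfx
zon
klv

Derivation:
Hunk 1: at line 1 remove [sobv] add [escb,nyhou,yslcu] -> 9 lines: dngzk wzwa escb nyhou yslcu yzez hyx tzt klv
Hunk 2: at line 3 remove [yslcu] add [gdb,ufe] -> 10 lines: dngzk wzwa escb nyhou gdb ufe yzez hyx tzt klv
Hunk 3: at line 4 remove [gdb,ufe] add [ulno] -> 9 lines: dngzk wzwa escb nyhou ulno yzez hyx tzt klv
Hunk 4: at line 6 remove [hyx,tzt] add [uwzb,uksfx,zon] -> 10 lines: dngzk wzwa escb nyhou ulno yzez uwzb uksfx zon klv
Hunk 5: at line 2 remove [nyhou,ulno,yzez] add [aadip,uykdw] -> 9 lines: dngzk wzwa escb aadip uykdw uwzb uksfx zon klv
Hunk 6: at line 2 remove [escb] add [mjk,ftzk,scsr] -> 11 lines: dngzk wzwa mjk ftzk scsr aadip uykdw uwzb uksfx zon klv
Hunk 7: at line 3 remove [scsr,aadip,uykdw] add [dekd] -> 9 lines: dngzk wzwa mjk ftzk dekd uwzb uksfx zon klv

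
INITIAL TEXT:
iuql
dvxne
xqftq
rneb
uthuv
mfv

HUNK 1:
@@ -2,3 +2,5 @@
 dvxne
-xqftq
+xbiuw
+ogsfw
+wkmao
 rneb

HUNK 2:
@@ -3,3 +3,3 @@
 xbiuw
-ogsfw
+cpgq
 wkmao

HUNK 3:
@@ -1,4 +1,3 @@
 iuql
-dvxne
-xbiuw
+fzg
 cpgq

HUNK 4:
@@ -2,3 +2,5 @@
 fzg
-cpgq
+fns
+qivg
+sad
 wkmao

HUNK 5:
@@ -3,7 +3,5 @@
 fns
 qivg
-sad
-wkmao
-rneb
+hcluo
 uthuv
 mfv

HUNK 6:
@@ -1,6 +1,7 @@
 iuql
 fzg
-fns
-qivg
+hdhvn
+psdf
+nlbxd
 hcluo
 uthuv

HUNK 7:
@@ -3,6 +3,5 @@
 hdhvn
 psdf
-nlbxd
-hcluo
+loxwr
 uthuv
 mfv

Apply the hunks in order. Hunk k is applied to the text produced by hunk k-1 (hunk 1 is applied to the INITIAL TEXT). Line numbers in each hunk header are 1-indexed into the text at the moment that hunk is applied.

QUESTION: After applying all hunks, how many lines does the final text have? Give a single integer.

Answer: 7

Derivation:
Hunk 1: at line 2 remove [xqftq] add [xbiuw,ogsfw,wkmao] -> 8 lines: iuql dvxne xbiuw ogsfw wkmao rneb uthuv mfv
Hunk 2: at line 3 remove [ogsfw] add [cpgq] -> 8 lines: iuql dvxne xbiuw cpgq wkmao rneb uthuv mfv
Hunk 3: at line 1 remove [dvxne,xbiuw] add [fzg] -> 7 lines: iuql fzg cpgq wkmao rneb uthuv mfv
Hunk 4: at line 2 remove [cpgq] add [fns,qivg,sad] -> 9 lines: iuql fzg fns qivg sad wkmao rneb uthuv mfv
Hunk 5: at line 3 remove [sad,wkmao,rneb] add [hcluo] -> 7 lines: iuql fzg fns qivg hcluo uthuv mfv
Hunk 6: at line 1 remove [fns,qivg] add [hdhvn,psdf,nlbxd] -> 8 lines: iuql fzg hdhvn psdf nlbxd hcluo uthuv mfv
Hunk 7: at line 3 remove [nlbxd,hcluo] add [loxwr] -> 7 lines: iuql fzg hdhvn psdf loxwr uthuv mfv
Final line count: 7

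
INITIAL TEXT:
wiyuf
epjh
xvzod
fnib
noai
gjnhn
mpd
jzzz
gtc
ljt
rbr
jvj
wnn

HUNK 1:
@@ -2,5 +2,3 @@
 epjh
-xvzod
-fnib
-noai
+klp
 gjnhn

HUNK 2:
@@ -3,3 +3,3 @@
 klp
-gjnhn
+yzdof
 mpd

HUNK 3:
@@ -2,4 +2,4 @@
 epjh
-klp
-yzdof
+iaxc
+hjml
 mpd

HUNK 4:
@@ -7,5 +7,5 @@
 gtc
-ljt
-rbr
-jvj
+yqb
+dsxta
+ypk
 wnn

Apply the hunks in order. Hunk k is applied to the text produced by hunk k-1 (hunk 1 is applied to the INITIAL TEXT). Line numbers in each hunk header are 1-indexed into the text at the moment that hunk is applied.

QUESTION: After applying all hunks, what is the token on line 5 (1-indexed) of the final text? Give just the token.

Hunk 1: at line 2 remove [xvzod,fnib,noai] add [klp] -> 11 lines: wiyuf epjh klp gjnhn mpd jzzz gtc ljt rbr jvj wnn
Hunk 2: at line 3 remove [gjnhn] add [yzdof] -> 11 lines: wiyuf epjh klp yzdof mpd jzzz gtc ljt rbr jvj wnn
Hunk 3: at line 2 remove [klp,yzdof] add [iaxc,hjml] -> 11 lines: wiyuf epjh iaxc hjml mpd jzzz gtc ljt rbr jvj wnn
Hunk 4: at line 7 remove [ljt,rbr,jvj] add [yqb,dsxta,ypk] -> 11 lines: wiyuf epjh iaxc hjml mpd jzzz gtc yqb dsxta ypk wnn
Final line 5: mpd

Answer: mpd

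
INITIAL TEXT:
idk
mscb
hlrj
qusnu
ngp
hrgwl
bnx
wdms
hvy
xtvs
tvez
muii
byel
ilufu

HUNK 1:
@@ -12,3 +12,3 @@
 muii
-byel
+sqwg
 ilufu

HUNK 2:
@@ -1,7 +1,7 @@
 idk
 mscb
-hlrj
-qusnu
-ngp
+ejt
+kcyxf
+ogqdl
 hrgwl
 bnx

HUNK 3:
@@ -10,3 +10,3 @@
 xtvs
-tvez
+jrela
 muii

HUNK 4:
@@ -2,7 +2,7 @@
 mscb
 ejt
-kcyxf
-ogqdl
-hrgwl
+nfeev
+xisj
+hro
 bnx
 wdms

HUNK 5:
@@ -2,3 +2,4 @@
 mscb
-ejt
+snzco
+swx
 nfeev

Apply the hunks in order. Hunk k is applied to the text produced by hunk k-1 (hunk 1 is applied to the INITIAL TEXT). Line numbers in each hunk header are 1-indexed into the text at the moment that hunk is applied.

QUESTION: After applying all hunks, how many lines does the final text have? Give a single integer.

Answer: 15

Derivation:
Hunk 1: at line 12 remove [byel] add [sqwg] -> 14 lines: idk mscb hlrj qusnu ngp hrgwl bnx wdms hvy xtvs tvez muii sqwg ilufu
Hunk 2: at line 1 remove [hlrj,qusnu,ngp] add [ejt,kcyxf,ogqdl] -> 14 lines: idk mscb ejt kcyxf ogqdl hrgwl bnx wdms hvy xtvs tvez muii sqwg ilufu
Hunk 3: at line 10 remove [tvez] add [jrela] -> 14 lines: idk mscb ejt kcyxf ogqdl hrgwl bnx wdms hvy xtvs jrela muii sqwg ilufu
Hunk 4: at line 2 remove [kcyxf,ogqdl,hrgwl] add [nfeev,xisj,hro] -> 14 lines: idk mscb ejt nfeev xisj hro bnx wdms hvy xtvs jrela muii sqwg ilufu
Hunk 5: at line 2 remove [ejt] add [snzco,swx] -> 15 lines: idk mscb snzco swx nfeev xisj hro bnx wdms hvy xtvs jrela muii sqwg ilufu
Final line count: 15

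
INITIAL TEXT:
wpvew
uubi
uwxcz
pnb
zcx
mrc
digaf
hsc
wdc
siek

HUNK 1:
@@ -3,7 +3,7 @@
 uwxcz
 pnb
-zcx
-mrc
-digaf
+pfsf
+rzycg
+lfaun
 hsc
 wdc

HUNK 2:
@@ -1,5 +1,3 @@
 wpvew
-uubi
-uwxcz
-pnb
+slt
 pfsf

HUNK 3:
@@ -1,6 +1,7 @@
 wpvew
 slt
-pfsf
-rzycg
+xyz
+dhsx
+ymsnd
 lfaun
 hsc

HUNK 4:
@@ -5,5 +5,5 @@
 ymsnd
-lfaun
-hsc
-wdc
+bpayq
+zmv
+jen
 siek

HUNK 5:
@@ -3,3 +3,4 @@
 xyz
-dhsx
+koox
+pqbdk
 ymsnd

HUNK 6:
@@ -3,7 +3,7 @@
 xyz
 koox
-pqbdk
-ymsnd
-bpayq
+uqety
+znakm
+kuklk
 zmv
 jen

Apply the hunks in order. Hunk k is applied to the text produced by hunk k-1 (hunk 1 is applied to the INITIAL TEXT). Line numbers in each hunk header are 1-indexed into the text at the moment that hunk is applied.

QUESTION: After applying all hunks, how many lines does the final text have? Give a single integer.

Hunk 1: at line 3 remove [zcx,mrc,digaf] add [pfsf,rzycg,lfaun] -> 10 lines: wpvew uubi uwxcz pnb pfsf rzycg lfaun hsc wdc siek
Hunk 2: at line 1 remove [uubi,uwxcz,pnb] add [slt] -> 8 lines: wpvew slt pfsf rzycg lfaun hsc wdc siek
Hunk 3: at line 1 remove [pfsf,rzycg] add [xyz,dhsx,ymsnd] -> 9 lines: wpvew slt xyz dhsx ymsnd lfaun hsc wdc siek
Hunk 4: at line 5 remove [lfaun,hsc,wdc] add [bpayq,zmv,jen] -> 9 lines: wpvew slt xyz dhsx ymsnd bpayq zmv jen siek
Hunk 5: at line 3 remove [dhsx] add [koox,pqbdk] -> 10 lines: wpvew slt xyz koox pqbdk ymsnd bpayq zmv jen siek
Hunk 6: at line 3 remove [pqbdk,ymsnd,bpayq] add [uqety,znakm,kuklk] -> 10 lines: wpvew slt xyz koox uqety znakm kuklk zmv jen siek
Final line count: 10

Answer: 10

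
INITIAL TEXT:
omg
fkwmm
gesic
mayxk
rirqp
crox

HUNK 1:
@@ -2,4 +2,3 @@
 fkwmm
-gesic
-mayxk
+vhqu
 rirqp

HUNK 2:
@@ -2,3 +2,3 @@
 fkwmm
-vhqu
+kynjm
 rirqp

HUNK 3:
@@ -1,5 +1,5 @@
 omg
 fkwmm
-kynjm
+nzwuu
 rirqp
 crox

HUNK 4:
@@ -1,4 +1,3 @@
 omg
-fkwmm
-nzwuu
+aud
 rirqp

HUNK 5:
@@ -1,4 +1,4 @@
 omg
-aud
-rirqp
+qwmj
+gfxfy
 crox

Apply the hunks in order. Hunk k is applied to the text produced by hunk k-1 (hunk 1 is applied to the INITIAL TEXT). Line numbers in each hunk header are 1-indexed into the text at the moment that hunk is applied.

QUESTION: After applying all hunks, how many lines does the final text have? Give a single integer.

Answer: 4

Derivation:
Hunk 1: at line 2 remove [gesic,mayxk] add [vhqu] -> 5 lines: omg fkwmm vhqu rirqp crox
Hunk 2: at line 2 remove [vhqu] add [kynjm] -> 5 lines: omg fkwmm kynjm rirqp crox
Hunk 3: at line 1 remove [kynjm] add [nzwuu] -> 5 lines: omg fkwmm nzwuu rirqp crox
Hunk 4: at line 1 remove [fkwmm,nzwuu] add [aud] -> 4 lines: omg aud rirqp crox
Hunk 5: at line 1 remove [aud,rirqp] add [qwmj,gfxfy] -> 4 lines: omg qwmj gfxfy crox
Final line count: 4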